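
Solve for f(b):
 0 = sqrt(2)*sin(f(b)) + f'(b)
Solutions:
 f(b) = -acos((-C1 - exp(2*sqrt(2)*b))/(C1 - exp(2*sqrt(2)*b))) + 2*pi
 f(b) = acos((-C1 - exp(2*sqrt(2)*b))/(C1 - exp(2*sqrt(2)*b)))


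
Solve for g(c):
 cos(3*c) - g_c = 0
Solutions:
 g(c) = C1 + sin(3*c)/3


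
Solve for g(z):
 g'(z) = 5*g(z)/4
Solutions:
 g(z) = C1*exp(5*z/4)


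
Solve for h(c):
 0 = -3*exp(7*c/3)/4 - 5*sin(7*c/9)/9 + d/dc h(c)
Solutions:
 h(c) = C1 + 9*exp(7*c/3)/28 - 5*cos(7*c/9)/7


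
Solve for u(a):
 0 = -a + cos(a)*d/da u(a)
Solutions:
 u(a) = C1 + Integral(a/cos(a), a)


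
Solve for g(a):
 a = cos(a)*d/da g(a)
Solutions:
 g(a) = C1 + Integral(a/cos(a), a)


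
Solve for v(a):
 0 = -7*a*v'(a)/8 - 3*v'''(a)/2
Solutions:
 v(a) = C1 + Integral(C2*airyai(-126^(1/3)*a/6) + C3*airybi(-126^(1/3)*a/6), a)


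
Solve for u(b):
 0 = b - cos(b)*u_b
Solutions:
 u(b) = C1 + Integral(b/cos(b), b)


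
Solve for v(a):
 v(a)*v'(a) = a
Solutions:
 v(a) = -sqrt(C1 + a^2)
 v(a) = sqrt(C1 + a^2)


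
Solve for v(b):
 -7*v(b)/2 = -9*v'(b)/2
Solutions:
 v(b) = C1*exp(7*b/9)


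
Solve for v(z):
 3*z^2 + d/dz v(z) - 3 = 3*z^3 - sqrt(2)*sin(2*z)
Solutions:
 v(z) = C1 + 3*z^4/4 - z^3 + 3*z + sqrt(2)*cos(2*z)/2


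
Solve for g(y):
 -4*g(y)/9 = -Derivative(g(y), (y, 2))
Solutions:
 g(y) = C1*exp(-2*y/3) + C2*exp(2*y/3)


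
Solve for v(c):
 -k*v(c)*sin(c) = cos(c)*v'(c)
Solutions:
 v(c) = C1*exp(k*log(cos(c)))


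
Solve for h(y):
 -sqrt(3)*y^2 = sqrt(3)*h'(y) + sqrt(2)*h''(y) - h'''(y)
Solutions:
 h(y) = C1 + C2*exp(sqrt(2)*y*(1 - sqrt(1 + 2*sqrt(3)))/2) + C3*exp(sqrt(2)*y*(1 + sqrt(1 + 2*sqrt(3)))/2) - y^3/3 + sqrt(6)*y^2/3 - 4*y/3 - 2*sqrt(3)*y/3


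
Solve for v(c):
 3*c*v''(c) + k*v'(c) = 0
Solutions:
 v(c) = C1 + c^(1 - re(k)/3)*(C2*sin(log(c)*Abs(im(k))/3) + C3*cos(log(c)*im(k)/3))


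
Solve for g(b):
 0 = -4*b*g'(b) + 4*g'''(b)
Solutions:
 g(b) = C1 + Integral(C2*airyai(b) + C3*airybi(b), b)


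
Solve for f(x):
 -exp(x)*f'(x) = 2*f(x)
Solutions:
 f(x) = C1*exp(2*exp(-x))


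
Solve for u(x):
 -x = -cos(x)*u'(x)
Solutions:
 u(x) = C1 + Integral(x/cos(x), x)


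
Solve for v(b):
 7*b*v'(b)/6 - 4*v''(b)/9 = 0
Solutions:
 v(b) = C1 + C2*erfi(sqrt(21)*b/4)


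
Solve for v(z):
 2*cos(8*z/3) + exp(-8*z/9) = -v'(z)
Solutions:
 v(z) = C1 - 3*sin(8*z/3)/4 + 9*exp(-8*z/9)/8


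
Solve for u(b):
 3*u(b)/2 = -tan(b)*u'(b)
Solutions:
 u(b) = C1/sin(b)^(3/2)


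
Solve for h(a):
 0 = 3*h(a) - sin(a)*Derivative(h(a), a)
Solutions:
 h(a) = C1*(cos(a) - 1)^(3/2)/(cos(a) + 1)^(3/2)


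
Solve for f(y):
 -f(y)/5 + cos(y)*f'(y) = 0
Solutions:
 f(y) = C1*(sin(y) + 1)^(1/10)/(sin(y) - 1)^(1/10)


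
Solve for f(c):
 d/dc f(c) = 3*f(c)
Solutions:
 f(c) = C1*exp(3*c)


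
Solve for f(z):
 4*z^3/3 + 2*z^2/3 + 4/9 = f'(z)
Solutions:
 f(z) = C1 + z^4/3 + 2*z^3/9 + 4*z/9


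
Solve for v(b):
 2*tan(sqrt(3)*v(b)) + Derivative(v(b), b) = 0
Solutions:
 v(b) = sqrt(3)*(pi - asin(C1*exp(-2*sqrt(3)*b)))/3
 v(b) = sqrt(3)*asin(C1*exp(-2*sqrt(3)*b))/3


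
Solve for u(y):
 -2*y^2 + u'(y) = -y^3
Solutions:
 u(y) = C1 - y^4/4 + 2*y^3/3


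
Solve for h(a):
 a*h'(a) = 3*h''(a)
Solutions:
 h(a) = C1 + C2*erfi(sqrt(6)*a/6)


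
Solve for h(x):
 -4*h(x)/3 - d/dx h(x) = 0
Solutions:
 h(x) = C1*exp(-4*x/3)


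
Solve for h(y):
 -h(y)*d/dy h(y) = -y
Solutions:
 h(y) = -sqrt(C1 + y^2)
 h(y) = sqrt(C1 + y^2)


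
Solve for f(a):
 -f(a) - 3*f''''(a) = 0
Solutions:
 f(a) = (C1*sin(sqrt(2)*3^(3/4)*a/6) + C2*cos(sqrt(2)*3^(3/4)*a/6))*exp(-sqrt(2)*3^(3/4)*a/6) + (C3*sin(sqrt(2)*3^(3/4)*a/6) + C4*cos(sqrt(2)*3^(3/4)*a/6))*exp(sqrt(2)*3^(3/4)*a/6)


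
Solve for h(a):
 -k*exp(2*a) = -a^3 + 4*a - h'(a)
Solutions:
 h(a) = C1 - a^4/4 + 2*a^2 + k*exp(2*a)/2


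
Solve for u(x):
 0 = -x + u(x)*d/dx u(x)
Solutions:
 u(x) = -sqrt(C1 + x^2)
 u(x) = sqrt(C1 + x^2)


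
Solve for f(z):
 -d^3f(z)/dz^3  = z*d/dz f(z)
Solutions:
 f(z) = C1 + Integral(C2*airyai(-z) + C3*airybi(-z), z)


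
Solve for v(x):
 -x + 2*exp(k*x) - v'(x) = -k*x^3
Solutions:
 v(x) = C1 + k*x^4/4 - x^2/2 + 2*exp(k*x)/k


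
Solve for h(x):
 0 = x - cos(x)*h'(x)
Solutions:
 h(x) = C1 + Integral(x/cos(x), x)


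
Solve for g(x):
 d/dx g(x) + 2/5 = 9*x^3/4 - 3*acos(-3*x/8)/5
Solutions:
 g(x) = C1 + 9*x^4/16 - 3*x*acos(-3*x/8)/5 - 2*x/5 - sqrt(64 - 9*x^2)/5


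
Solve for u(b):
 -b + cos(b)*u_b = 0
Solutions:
 u(b) = C1 + Integral(b/cos(b), b)


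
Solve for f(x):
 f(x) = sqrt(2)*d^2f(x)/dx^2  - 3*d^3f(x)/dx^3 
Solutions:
 f(x) = C1*exp(x*(4*2^(1/3)/(-4*sqrt(2) + sqrt(-32 + (243 - 4*sqrt(2))^2) + 243)^(1/3) + 4*sqrt(2) + 2^(2/3)*(-4*sqrt(2) + sqrt(-32 + (243 - 4*sqrt(2))^2) + 243)^(1/3))/36)*sin(2^(1/3)*sqrt(3)*x*(-2^(1/3)*(-4*sqrt(2) + 27*sqrt(-32/729 + (9 - 4*sqrt(2)/27)^2) + 243)^(1/3) + 4/(-4*sqrt(2) + 27*sqrt(-32/729 + (9 - 4*sqrt(2)/27)^2) + 243)^(1/3))/36) + C2*exp(x*(4*2^(1/3)/(-4*sqrt(2) + sqrt(-32 + (243 - 4*sqrt(2))^2) + 243)^(1/3) + 4*sqrt(2) + 2^(2/3)*(-4*sqrt(2) + sqrt(-32 + (243 - 4*sqrt(2))^2) + 243)^(1/3))/36)*cos(2^(1/3)*sqrt(3)*x*(-2^(1/3)*(-4*sqrt(2) + 27*sqrt(-32/729 + (9 - 4*sqrt(2)/27)^2) + 243)^(1/3) + 4/(-4*sqrt(2) + 27*sqrt(-32/729 + (9 - 4*sqrt(2)/27)^2) + 243)^(1/3))/36) + C3*exp(x*(-2^(2/3)*(-4*sqrt(2) + sqrt(-32 + (243 - 4*sqrt(2))^2) + 243)^(1/3) - 4*2^(1/3)/(-4*sqrt(2) + sqrt(-32 + (243 - 4*sqrt(2))^2) + 243)^(1/3) + 2*sqrt(2))/18)


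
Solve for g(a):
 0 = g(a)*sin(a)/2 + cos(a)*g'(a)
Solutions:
 g(a) = C1*sqrt(cos(a))


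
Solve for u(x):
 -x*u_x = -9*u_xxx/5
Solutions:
 u(x) = C1 + Integral(C2*airyai(15^(1/3)*x/3) + C3*airybi(15^(1/3)*x/3), x)


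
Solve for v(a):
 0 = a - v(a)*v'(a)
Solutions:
 v(a) = -sqrt(C1 + a^2)
 v(a) = sqrt(C1 + a^2)


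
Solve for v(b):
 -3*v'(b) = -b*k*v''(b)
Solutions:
 v(b) = C1 + b^(((re(k) + 3)*re(k) + im(k)^2)/(re(k)^2 + im(k)^2))*(C2*sin(3*log(b)*Abs(im(k))/(re(k)^2 + im(k)^2)) + C3*cos(3*log(b)*im(k)/(re(k)^2 + im(k)^2)))


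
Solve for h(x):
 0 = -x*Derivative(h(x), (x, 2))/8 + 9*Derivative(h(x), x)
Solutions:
 h(x) = C1 + C2*x^73


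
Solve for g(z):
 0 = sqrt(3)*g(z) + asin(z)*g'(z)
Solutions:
 g(z) = C1*exp(-sqrt(3)*Integral(1/asin(z), z))


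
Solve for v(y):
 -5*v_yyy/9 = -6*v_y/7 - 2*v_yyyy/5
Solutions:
 v(y) = C1 + C2*exp(y*(875*5^(2/3)*7^(1/3)/(486*sqrt(192446) + 214321)^(1/3) + 350 + 5^(1/3)*7^(2/3)*(486*sqrt(192446) + 214321)^(1/3))/756)*sin(sqrt(3)*35^(1/3)*y*(-7^(1/3)*(486*sqrt(192446) + 214321)^(1/3) + 875*5^(1/3)/(486*sqrt(192446) + 214321)^(1/3))/756) + C3*exp(y*(875*5^(2/3)*7^(1/3)/(486*sqrt(192446) + 214321)^(1/3) + 350 + 5^(1/3)*7^(2/3)*(486*sqrt(192446) + 214321)^(1/3))/756)*cos(sqrt(3)*35^(1/3)*y*(-7^(1/3)*(486*sqrt(192446) + 214321)^(1/3) + 875*5^(1/3)/(486*sqrt(192446) + 214321)^(1/3))/756) + C4*exp(y*(-5^(1/3)*7^(2/3)*(486*sqrt(192446) + 214321)^(1/3) - 875*5^(2/3)*7^(1/3)/(486*sqrt(192446) + 214321)^(1/3) + 175)/378)


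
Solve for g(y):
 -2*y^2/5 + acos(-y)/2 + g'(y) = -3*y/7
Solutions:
 g(y) = C1 + 2*y^3/15 - 3*y^2/14 - y*acos(-y)/2 - sqrt(1 - y^2)/2


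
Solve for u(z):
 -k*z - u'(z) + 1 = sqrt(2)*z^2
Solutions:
 u(z) = C1 - k*z^2/2 - sqrt(2)*z^3/3 + z


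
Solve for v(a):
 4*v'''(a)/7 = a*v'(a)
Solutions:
 v(a) = C1 + Integral(C2*airyai(14^(1/3)*a/2) + C3*airybi(14^(1/3)*a/2), a)


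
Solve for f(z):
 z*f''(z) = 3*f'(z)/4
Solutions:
 f(z) = C1 + C2*z^(7/4)


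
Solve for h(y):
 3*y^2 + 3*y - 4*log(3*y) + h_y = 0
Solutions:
 h(y) = C1 - y^3 - 3*y^2/2 + 4*y*log(y) - 4*y + y*log(81)


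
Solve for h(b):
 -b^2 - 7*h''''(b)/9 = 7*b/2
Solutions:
 h(b) = C1 + C2*b + C3*b^2 + C4*b^3 - b^6/280 - 3*b^5/80


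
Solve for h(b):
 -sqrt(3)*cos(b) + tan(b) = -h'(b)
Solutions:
 h(b) = C1 + log(cos(b)) + sqrt(3)*sin(b)


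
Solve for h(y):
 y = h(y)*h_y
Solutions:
 h(y) = -sqrt(C1 + y^2)
 h(y) = sqrt(C1 + y^2)


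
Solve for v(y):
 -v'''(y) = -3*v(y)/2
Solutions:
 v(y) = C3*exp(2^(2/3)*3^(1/3)*y/2) + (C1*sin(2^(2/3)*3^(5/6)*y/4) + C2*cos(2^(2/3)*3^(5/6)*y/4))*exp(-2^(2/3)*3^(1/3)*y/4)


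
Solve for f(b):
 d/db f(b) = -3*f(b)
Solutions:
 f(b) = C1*exp(-3*b)


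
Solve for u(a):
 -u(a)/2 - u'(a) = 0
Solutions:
 u(a) = C1*exp(-a/2)


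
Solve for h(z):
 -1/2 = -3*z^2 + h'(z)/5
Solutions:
 h(z) = C1 + 5*z^3 - 5*z/2


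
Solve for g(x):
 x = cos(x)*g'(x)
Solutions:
 g(x) = C1 + Integral(x/cos(x), x)


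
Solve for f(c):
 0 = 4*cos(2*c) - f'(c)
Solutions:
 f(c) = C1 + 2*sin(2*c)


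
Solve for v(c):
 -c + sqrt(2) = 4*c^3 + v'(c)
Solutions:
 v(c) = C1 - c^4 - c^2/2 + sqrt(2)*c


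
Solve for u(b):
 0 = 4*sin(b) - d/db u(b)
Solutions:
 u(b) = C1 - 4*cos(b)


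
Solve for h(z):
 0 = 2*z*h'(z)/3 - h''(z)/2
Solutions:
 h(z) = C1 + C2*erfi(sqrt(6)*z/3)


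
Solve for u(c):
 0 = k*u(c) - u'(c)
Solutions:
 u(c) = C1*exp(c*k)


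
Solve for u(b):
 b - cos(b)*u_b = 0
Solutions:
 u(b) = C1 + Integral(b/cos(b), b)


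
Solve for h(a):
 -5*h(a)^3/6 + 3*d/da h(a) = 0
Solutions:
 h(a) = -3*sqrt(-1/(C1 + 5*a))
 h(a) = 3*sqrt(-1/(C1 + 5*a))


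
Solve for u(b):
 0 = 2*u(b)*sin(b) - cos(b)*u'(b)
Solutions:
 u(b) = C1/cos(b)^2


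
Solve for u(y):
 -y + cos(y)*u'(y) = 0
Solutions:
 u(y) = C1 + Integral(y/cos(y), y)


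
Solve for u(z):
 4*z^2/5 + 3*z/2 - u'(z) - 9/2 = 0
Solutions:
 u(z) = C1 + 4*z^3/15 + 3*z^2/4 - 9*z/2


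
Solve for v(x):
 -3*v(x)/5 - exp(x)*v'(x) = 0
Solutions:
 v(x) = C1*exp(3*exp(-x)/5)


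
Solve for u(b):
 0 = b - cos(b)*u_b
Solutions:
 u(b) = C1 + Integral(b/cos(b), b)


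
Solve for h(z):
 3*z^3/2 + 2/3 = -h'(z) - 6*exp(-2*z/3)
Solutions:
 h(z) = C1 - 3*z^4/8 - 2*z/3 + 9*exp(-2*z/3)


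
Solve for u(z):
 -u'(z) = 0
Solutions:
 u(z) = C1


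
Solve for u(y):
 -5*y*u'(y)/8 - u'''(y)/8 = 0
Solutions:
 u(y) = C1 + Integral(C2*airyai(-5^(1/3)*y) + C3*airybi(-5^(1/3)*y), y)


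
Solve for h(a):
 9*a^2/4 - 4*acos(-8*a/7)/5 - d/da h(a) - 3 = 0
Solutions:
 h(a) = C1 + 3*a^3/4 - 4*a*acos(-8*a/7)/5 - 3*a - sqrt(49 - 64*a^2)/10


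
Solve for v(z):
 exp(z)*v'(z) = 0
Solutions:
 v(z) = C1


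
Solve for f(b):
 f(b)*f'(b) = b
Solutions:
 f(b) = -sqrt(C1 + b^2)
 f(b) = sqrt(C1 + b^2)


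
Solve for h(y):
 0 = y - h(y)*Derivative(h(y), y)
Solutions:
 h(y) = -sqrt(C1 + y^2)
 h(y) = sqrt(C1 + y^2)


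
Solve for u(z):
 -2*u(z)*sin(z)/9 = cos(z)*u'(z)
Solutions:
 u(z) = C1*cos(z)^(2/9)


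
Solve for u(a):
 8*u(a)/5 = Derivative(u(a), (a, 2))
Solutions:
 u(a) = C1*exp(-2*sqrt(10)*a/5) + C2*exp(2*sqrt(10)*a/5)


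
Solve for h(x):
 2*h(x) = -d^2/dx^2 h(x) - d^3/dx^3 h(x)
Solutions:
 h(x) = C1*exp(x*(-2 + (3*sqrt(87) + 28)^(-1/3) + (3*sqrt(87) + 28)^(1/3))/6)*sin(sqrt(3)*x*(-(3*sqrt(87) + 28)^(1/3) + (3*sqrt(87) + 28)^(-1/3))/6) + C2*exp(x*(-2 + (3*sqrt(87) + 28)^(-1/3) + (3*sqrt(87) + 28)^(1/3))/6)*cos(sqrt(3)*x*(-(3*sqrt(87) + 28)^(1/3) + (3*sqrt(87) + 28)^(-1/3))/6) + C3*exp(-x*((3*sqrt(87) + 28)^(-1/3) + 1 + (3*sqrt(87) + 28)^(1/3))/3)


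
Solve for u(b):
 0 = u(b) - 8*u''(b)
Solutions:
 u(b) = C1*exp(-sqrt(2)*b/4) + C2*exp(sqrt(2)*b/4)


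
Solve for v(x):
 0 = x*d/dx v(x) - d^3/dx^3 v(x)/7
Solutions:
 v(x) = C1 + Integral(C2*airyai(7^(1/3)*x) + C3*airybi(7^(1/3)*x), x)


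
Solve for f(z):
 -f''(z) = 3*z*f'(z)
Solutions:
 f(z) = C1 + C2*erf(sqrt(6)*z/2)


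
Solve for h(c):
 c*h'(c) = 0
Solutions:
 h(c) = C1


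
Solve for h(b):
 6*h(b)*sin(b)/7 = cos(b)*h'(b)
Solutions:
 h(b) = C1/cos(b)^(6/7)


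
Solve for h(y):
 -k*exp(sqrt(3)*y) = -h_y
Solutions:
 h(y) = C1 + sqrt(3)*k*exp(sqrt(3)*y)/3


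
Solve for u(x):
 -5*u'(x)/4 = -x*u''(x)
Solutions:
 u(x) = C1 + C2*x^(9/4)


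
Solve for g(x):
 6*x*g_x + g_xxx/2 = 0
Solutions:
 g(x) = C1 + Integral(C2*airyai(-12^(1/3)*x) + C3*airybi(-12^(1/3)*x), x)


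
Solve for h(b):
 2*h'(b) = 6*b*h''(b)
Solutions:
 h(b) = C1 + C2*b^(4/3)


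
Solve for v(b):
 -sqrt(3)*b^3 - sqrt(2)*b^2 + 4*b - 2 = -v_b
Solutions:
 v(b) = C1 + sqrt(3)*b^4/4 + sqrt(2)*b^3/3 - 2*b^2 + 2*b


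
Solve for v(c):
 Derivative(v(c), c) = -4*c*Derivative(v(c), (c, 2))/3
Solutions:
 v(c) = C1 + C2*c^(1/4)


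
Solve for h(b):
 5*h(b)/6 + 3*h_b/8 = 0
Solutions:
 h(b) = C1*exp(-20*b/9)


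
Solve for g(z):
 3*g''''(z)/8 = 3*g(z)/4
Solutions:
 g(z) = C1*exp(-2^(1/4)*z) + C2*exp(2^(1/4)*z) + C3*sin(2^(1/4)*z) + C4*cos(2^(1/4)*z)


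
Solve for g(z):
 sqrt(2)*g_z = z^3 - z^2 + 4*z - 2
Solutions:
 g(z) = C1 + sqrt(2)*z^4/8 - sqrt(2)*z^3/6 + sqrt(2)*z^2 - sqrt(2)*z


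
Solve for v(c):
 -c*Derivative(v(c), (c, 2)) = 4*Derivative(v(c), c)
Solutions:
 v(c) = C1 + C2/c^3


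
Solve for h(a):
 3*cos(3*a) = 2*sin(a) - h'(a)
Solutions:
 h(a) = C1 - sin(3*a) - 2*cos(a)


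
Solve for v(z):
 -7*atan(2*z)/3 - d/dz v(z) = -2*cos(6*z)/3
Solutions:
 v(z) = C1 - 7*z*atan(2*z)/3 + 7*log(4*z^2 + 1)/12 + sin(6*z)/9


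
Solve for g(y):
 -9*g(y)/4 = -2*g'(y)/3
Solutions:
 g(y) = C1*exp(27*y/8)


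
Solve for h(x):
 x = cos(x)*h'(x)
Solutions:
 h(x) = C1 + Integral(x/cos(x), x)


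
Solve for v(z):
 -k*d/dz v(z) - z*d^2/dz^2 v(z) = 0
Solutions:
 v(z) = C1 + z^(1 - re(k))*(C2*sin(log(z)*Abs(im(k))) + C3*cos(log(z)*im(k)))


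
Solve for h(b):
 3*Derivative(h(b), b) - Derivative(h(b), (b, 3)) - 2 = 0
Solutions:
 h(b) = C1 + C2*exp(-sqrt(3)*b) + C3*exp(sqrt(3)*b) + 2*b/3


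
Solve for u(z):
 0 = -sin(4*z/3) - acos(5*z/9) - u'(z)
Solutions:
 u(z) = C1 - z*acos(5*z/9) + sqrt(81 - 25*z^2)/5 + 3*cos(4*z/3)/4


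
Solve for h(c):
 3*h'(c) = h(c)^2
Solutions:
 h(c) = -3/(C1 + c)


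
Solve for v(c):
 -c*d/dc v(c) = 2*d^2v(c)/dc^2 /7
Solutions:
 v(c) = C1 + C2*erf(sqrt(7)*c/2)


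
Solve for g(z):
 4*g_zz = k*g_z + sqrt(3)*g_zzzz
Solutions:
 g(z) = C1 + C2*exp(-z*(2^(2/3)*3^(1/6)*(9*k + sqrt(81*k^2 - 256*sqrt(3)))^(1/3) + 8*6^(1/3)/(9*k + sqrt(81*k^2 - 256*sqrt(3)))^(1/3))/6) + C3*exp(z*(2^(2/3)*3^(1/6)*(9*k + sqrt(81*k^2 - 256*sqrt(3)))^(1/3) - 6^(2/3)*I*(9*k + sqrt(81*k^2 - 256*sqrt(3)))^(1/3) - 64*sqrt(3)/((9*k + sqrt(81*k^2 - 256*sqrt(3)))^(1/3)*(-2^(2/3)*3^(1/6) + 6^(2/3)*I)))/12) + C4*exp(z*(2^(2/3)*3^(1/6)*(9*k + sqrt(81*k^2 - 256*sqrt(3)))^(1/3) + 6^(2/3)*I*(9*k + sqrt(81*k^2 - 256*sqrt(3)))^(1/3) + 64*sqrt(3)/((9*k + sqrt(81*k^2 - 256*sqrt(3)))^(1/3)*(2^(2/3)*3^(1/6) + 6^(2/3)*I)))/12)


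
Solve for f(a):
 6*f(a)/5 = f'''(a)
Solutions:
 f(a) = C3*exp(5^(2/3)*6^(1/3)*a/5) + (C1*sin(2^(1/3)*3^(5/6)*5^(2/3)*a/10) + C2*cos(2^(1/3)*3^(5/6)*5^(2/3)*a/10))*exp(-5^(2/3)*6^(1/3)*a/10)


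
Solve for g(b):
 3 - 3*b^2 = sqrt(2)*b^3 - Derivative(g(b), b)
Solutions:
 g(b) = C1 + sqrt(2)*b^4/4 + b^3 - 3*b


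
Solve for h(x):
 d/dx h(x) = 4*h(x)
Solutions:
 h(x) = C1*exp(4*x)


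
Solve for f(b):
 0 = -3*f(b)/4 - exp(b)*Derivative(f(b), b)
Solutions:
 f(b) = C1*exp(3*exp(-b)/4)


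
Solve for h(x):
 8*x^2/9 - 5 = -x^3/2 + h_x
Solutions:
 h(x) = C1 + x^4/8 + 8*x^3/27 - 5*x


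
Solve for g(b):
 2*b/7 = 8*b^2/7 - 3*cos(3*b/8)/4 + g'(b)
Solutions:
 g(b) = C1 - 8*b^3/21 + b^2/7 + 2*sin(3*b/8)


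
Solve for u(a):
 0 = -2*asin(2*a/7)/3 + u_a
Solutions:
 u(a) = C1 + 2*a*asin(2*a/7)/3 + sqrt(49 - 4*a^2)/3


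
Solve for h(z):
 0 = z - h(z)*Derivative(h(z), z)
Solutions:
 h(z) = -sqrt(C1 + z^2)
 h(z) = sqrt(C1 + z^2)


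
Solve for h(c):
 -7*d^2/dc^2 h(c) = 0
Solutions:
 h(c) = C1 + C2*c


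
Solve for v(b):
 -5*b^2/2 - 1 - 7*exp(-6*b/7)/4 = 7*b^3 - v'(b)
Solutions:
 v(b) = C1 + 7*b^4/4 + 5*b^3/6 + b - 49*exp(-6*b/7)/24


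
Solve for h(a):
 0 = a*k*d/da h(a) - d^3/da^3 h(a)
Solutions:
 h(a) = C1 + Integral(C2*airyai(a*k^(1/3)) + C3*airybi(a*k^(1/3)), a)


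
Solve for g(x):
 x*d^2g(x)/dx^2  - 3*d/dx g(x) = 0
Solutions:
 g(x) = C1 + C2*x^4


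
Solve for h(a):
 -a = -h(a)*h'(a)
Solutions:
 h(a) = -sqrt(C1 + a^2)
 h(a) = sqrt(C1 + a^2)


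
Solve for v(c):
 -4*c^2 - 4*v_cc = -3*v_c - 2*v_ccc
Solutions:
 v(c) = C1 + 4*c^3/9 + 16*c^2/9 + 80*c/27 + (C2*sin(sqrt(2)*c/2) + C3*cos(sqrt(2)*c/2))*exp(c)


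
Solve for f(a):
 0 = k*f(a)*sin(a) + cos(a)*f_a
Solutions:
 f(a) = C1*exp(k*log(cos(a)))


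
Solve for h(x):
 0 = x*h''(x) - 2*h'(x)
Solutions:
 h(x) = C1 + C2*x^3


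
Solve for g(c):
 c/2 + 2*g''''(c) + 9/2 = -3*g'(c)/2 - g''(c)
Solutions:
 g(c) = C1 + C2*exp(-3^(1/3)*c*(-(27 + sqrt(753))^(1/3) + 2*3^(1/3)/(27 + sqrt(753))^(1/3))/12)*sin(3^(1/6)*c*(6/(27 + sqrt(753))^(1/3) + 3^(2/3)*(27 + sqrt(753))^(1/3))/12) + C3*exp(-3^(1/3)*c*(-(27 + sqrt(753))^(1/3) + 2*3^(1/3)/(27 + sqrt(753))^(1/3))/12)*cos(3^(1/6)*c*(6/(27 + sqrt(753))^(1/3) + 3^(2/3)*(27 + sqrt(753))^(1/3))/12) + C4*exp(3^(1/3)*c*(-(27 + sqrt(753))^(1/3) + 2*3^(1/3)/(27 + sqrt(753))^(1/3))/6) - c^2/6 - 25*c/9


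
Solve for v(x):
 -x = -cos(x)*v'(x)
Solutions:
 v(x) = C1 + Integral(x/cos(x), x)


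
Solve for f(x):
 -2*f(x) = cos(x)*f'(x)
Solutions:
 f(x) = C1*(sin(x) - 1)/(sin(x) + 1)


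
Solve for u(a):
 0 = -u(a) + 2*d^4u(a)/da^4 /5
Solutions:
 u(a) = C1*exp(-2^(3/4)*5^(1/4)*a/2) + C2*exp(2^(3/4)*5^(1/4)*a/2) + C3*sin(2^(3/4)*5^(1/4)*a/2) + C4*cos(2^(3/4)*5^(1/4)*a/2)


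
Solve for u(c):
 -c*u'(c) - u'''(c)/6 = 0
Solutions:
 u(c) = C1 + Integral(C2*airyai(-6^(1/3)*c) + C3*airybi(-6^(1/3)*c), c)


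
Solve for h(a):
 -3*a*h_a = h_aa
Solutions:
 h(a) = C1 + C2*erf(sqrt(6)*a/2)


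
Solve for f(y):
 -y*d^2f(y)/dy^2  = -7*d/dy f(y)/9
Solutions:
 f(y) = C1 + C2*y^(16/9)


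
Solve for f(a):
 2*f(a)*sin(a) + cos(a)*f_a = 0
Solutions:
 f(a) = C1*cos(a)^2


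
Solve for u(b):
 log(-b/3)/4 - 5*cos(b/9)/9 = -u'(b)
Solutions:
 u(b) = C1 - b*log(-b)/4 + b/4 + b*log(3)/4 + 5*sin(b/9)


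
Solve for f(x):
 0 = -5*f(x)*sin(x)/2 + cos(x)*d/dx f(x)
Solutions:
 f(x) = C1/cos(x)^(5/2)


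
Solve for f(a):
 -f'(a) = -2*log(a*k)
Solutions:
 f(a) = C1 + 2*a*log(a*k) - 2*a


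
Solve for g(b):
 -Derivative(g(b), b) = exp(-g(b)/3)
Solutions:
 g(b) = 3*log(C1 - b/3)


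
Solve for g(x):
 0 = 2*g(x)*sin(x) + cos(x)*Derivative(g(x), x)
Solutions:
 g(x) = C1*cos(x)^2


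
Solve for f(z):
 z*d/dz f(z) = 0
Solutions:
 f(z) = C1


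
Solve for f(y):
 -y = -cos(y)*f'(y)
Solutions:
 f(y) = C1 + Integral(y/cos(y), y)


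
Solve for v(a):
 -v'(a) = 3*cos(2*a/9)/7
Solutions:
 v(a) = C1 - 27*sin(2*a/9)/14


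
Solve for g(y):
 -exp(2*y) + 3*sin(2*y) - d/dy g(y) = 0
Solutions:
 g(y) = C1 - exp(2*y)/2 - 3*cos(2*y)/2


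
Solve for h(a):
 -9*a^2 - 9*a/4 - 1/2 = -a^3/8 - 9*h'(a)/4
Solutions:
 h(a) = C1 - a^4/72 + 4*a^3/3 + a^2/2 + 2*a/9


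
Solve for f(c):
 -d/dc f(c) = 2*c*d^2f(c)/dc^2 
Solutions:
 f(c) = C1 + C2*sqrt(c)


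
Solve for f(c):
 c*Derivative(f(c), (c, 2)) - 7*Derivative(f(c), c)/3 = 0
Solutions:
 f(c) = C1 + C2*c^(10/3)


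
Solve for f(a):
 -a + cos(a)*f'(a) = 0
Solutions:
 f(a) = C1 + Integral(a/cos(a), a)


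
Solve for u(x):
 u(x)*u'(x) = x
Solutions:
 u(x) = -sqrt(C1 + x^2)
 u(x) = sqrt(C1 + x^2)


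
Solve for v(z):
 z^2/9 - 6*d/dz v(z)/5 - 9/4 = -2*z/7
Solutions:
 v(z) = C1 + 5*z^3/162 + 5*z^2/42 - 15*z/8


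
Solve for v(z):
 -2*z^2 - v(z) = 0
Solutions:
 v(z) = -2*z^2


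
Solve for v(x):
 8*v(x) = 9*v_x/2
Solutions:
 v(x) = C1*exp(16*x/9)


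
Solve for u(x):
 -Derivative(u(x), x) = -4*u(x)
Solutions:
 u(x) = C1*exp(4*x)


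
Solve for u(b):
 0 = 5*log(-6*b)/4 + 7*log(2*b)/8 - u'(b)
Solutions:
 u(b) = C1 + 17*b*log(b)/8 + b*(-17 + 7*log(2) + 10*log(6) + 10*I*pi)/8


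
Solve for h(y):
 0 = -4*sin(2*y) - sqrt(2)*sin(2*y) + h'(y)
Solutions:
 h(y) = C1 - 2*cos(2*y) - sqrt(2)*cos(2*y)/2


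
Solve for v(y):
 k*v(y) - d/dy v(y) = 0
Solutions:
 v(y) = C1*exp(k*y)


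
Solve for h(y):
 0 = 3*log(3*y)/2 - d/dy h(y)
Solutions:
 h(y) = C1 + 3*y*log(y)/2 - 3*y/2 + 3*y*log(3)/2


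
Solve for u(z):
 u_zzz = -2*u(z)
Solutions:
 u(z) = C3*exp(-2^(1/3)*z) + (C1*sin(2^(1/3)*sqrt(3)*z/2) + C2*cos(2^(1/3)*sqrt(3)*z/2))*exp(2^(1/3)*z/2)


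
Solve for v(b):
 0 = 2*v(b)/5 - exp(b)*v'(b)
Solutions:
 v(b) = C1*exp(-2*exp(-b)/5)


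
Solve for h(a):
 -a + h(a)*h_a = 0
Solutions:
 h(a) = -sqrt(C1 + a^2)
 h(a) = sqrt(C1 + a^2)


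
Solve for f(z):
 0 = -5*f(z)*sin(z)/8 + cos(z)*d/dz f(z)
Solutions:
 f(z) = C1/cos(z)^(5/8)


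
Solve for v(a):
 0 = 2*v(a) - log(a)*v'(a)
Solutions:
 v(a) = C1*exp(2*li(a))


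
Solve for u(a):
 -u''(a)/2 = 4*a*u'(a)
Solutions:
 u(a) = C1 + C2*erf(2*a)


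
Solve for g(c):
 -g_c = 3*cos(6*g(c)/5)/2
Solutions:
 3*c/2 - 5*log(sin(6*g(c)/5) - 1)/12 + 5*log(sin(6*g(c)/5) + 1)/12 = C1


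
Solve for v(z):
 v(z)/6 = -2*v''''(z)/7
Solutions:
 v(z) = (C1*sin(3^(3/4)*7^(1/4)*z/6) + C2*cos(3^(3/4)*7^(1/4)*z/6))*exp(-3^(3/4)*7^(1/4)*z/6) + (C3*sin(3^(3/4)*7^(1/4)*z/6) + C4*cos(3^(3/4)*7^(1/4)*z/6))*exp(3^(3/4)*7^(1/4)*z/6)


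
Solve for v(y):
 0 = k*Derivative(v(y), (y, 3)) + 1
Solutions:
 v(y) = C1 + C2*y + C3*y^2 - y^3/(6*k)


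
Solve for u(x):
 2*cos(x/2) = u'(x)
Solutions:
 u(x) = C1 + 4*sin(x/2)


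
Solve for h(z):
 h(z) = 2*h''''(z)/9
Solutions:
 h(z) = C1*exp(-2^(3/4)*sqrt(3)*z/2) + C2*exp(2^(3/4)*sqrt(3)*z/2) + C3*sin(2^(3/4)*sqrt(3)*z/2) + C4*cos(2^(3/4)*sqrt(3)*z/2)


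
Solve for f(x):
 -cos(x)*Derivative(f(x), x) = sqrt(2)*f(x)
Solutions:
 f(x) = C1*(sin(x) - 1)^(sqrt(2)/2)/(sin(x) + 1)^(sqrt(2)/2)


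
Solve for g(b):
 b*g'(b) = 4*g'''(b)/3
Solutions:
 g(b) = C1 + Integral(C2*airyai(6^(1/3)*b/2) + C3*airybi(6^(1/3)*b/2), b)


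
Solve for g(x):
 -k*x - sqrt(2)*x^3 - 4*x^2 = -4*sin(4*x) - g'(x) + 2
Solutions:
 g(x) = C1 + k*x^2/2 + sqrt(2)*x^4/4 + 4*x^3/3 + 2*x + cos(4*x)


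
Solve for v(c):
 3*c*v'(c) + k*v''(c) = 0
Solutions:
 v(c) = C1 + C2*sqrt(k)*erf(sqrt(6)*c*sqrt(1/k)/2)


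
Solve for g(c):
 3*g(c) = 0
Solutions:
 g(c) = 0


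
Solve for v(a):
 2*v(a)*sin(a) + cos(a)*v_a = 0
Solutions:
 v(a) = C1*cos(a)^2


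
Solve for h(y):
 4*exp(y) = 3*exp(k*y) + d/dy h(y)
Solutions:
 h(y) = C1 + 4*exp(y) - 3*exp(k*y)/k


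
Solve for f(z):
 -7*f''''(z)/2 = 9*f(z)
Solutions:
 f(z) = (C1*sin(14^(3/4)*sqrt(3)*z/14) + C2*cos(14^(3/4)*sqrt(3)*z/14))*exp(-14^(3/4)*sqrt(3)*z/14) + (C3*sin(14^(3/4)*sqrt(3)*z/14) + C4*cos(14^(3/4)*sqrt(3)*z/14))*exp(14^(3/4)*sqrt(3)*z/14)


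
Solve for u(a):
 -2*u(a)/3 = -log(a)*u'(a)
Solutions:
 u(a) = C1*exp(2*li(a)/3)


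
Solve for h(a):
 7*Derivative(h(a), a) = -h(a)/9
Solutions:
 h(a) = C1*exp(-a/63)


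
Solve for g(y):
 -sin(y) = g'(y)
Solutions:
 g(y) = C1 + cos(y)


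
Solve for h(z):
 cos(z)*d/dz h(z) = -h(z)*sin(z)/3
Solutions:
 h(z) = C1*cos(z)^(1/3)


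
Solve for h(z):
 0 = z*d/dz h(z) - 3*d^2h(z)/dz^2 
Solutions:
 h(z) = C1 + C2*erfi(sqrt(6)*z/6)


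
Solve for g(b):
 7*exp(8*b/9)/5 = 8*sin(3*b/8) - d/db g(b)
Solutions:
 g(b) = C1 - 63*exp(8*b/9)/40 - 64*cos(3*b/8)/3


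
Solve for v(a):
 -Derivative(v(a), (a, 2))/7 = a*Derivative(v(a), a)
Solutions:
 v(a) = C1 + C2*erf(sqrt(14)*a/2)


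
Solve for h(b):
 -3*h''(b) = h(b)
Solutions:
 h(b) = C1*sin(sqrt(3)*b/3) + C2*cos(sqrt(3)*b/3)


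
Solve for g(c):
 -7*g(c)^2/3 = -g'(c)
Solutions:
 g(c) = -3/(C1 + 7*c)


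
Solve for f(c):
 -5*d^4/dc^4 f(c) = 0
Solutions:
 f(c) = C1 + C2*c + C3*c^2 + C4*c^3


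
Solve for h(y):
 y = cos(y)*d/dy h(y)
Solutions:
 h(y) = C1 + Integral(y/cos(y), y)


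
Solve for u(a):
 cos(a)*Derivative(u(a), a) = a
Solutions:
 u(a) = C1 + Integral(a/cos(a), a)


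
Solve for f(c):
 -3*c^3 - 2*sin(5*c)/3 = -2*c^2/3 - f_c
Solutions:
 f(c) = C1 + 3*c^4/4 - 2*c^3/9 - 2*cos(5*c)/15


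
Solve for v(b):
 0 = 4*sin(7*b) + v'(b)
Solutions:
 v(b) = C1 + 4*cos(7*b)/7


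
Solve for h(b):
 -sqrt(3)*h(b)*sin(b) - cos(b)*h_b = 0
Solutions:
 h(b) = C1*cos(b)^(sqrt(3))


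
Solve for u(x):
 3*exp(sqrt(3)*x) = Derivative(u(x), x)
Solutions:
 u(x) = C1 + sqrt(3)*exp(sqrt(3)*x)


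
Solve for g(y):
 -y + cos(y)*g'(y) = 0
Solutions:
 g(y) = C1 + Integral(y/cos(y), y)


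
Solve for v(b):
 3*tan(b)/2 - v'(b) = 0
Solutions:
 v(b) = C1 - 3*log(cos(b))/2


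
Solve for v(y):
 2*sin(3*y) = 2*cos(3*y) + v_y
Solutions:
 v(y) = C1 - 2*sqrt(2)*sin(3*y + pi/4)/3


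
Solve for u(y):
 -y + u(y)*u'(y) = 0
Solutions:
 u(y) = -sqrt(C1 + y^2)
 u(y) = sqrt(C1 + y^2)


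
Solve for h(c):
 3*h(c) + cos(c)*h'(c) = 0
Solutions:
 h(c) = C1*(sin(c) - 1)^(3/2)/(sin(c) + 1)^(3/2)


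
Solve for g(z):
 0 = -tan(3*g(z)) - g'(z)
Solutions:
 g(z) = -asin(C1*exp(-3*z))/3 + pi/3
 g(z) = asin(C1*exp(-3*z))/3


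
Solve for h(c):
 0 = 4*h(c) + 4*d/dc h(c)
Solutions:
 h(c) = C1*exp(-c)


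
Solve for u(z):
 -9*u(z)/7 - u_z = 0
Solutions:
 u(z) = C1*exp(-9*z/7)


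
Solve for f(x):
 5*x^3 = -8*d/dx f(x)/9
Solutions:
 f(x) = C1 - 45*x^4/32


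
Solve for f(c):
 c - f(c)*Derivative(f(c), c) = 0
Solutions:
 f(c) = -sqrt(C1 + c^2)
 f(c) = sqrt(C1 + c^2)


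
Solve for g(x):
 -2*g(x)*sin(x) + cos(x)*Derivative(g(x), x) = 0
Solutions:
 g(x) = C1/cos(x)^2


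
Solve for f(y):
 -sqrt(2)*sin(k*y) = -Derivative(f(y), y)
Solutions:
 f(y) = C1 - sqrt(2)*cos(k*y)/k


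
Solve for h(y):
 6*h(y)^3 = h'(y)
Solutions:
 h(y) = -sqrt(2)*sqrt(-1/(C1 + 6*y))/2
 h(y) = sqrt(2)*sqrt(-1/(C1 + 6*y))/2


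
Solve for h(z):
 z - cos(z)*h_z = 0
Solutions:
 h(z) = C1 + Integral(z/cos(z), z)


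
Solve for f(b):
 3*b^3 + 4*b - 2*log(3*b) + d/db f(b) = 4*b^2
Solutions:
 f(b) = C1 - 3*b^4/4 + 4*b^3/3 - 2*b^2 + 2*b*log(b) - 2*b + 2*b*log(3)


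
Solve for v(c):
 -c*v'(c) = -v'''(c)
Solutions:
 v(c) = C1 + Integral(C2*airyai(c) + C3*airybi(c), c)


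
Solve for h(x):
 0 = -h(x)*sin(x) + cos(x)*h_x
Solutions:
 h(x) = C1/cos(x)


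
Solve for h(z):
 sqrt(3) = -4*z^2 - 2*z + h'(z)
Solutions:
 h(z) = C1 + 4*z^3/3 + z^2 + sqrt(3)*z


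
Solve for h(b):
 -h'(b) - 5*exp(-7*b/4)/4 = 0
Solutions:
 h(b) = C1 + 5*exp(-7*b/4)/7


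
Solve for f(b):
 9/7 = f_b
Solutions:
 f(b) = C1 + 9*b/7


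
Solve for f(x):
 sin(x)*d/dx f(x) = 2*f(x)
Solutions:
 f(x) = C1*(cos(x) - 1)/(cos(x) + 1)


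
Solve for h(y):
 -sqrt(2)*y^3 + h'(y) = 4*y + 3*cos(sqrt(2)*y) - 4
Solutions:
 h(y) = C1 + sqrt(2)*y^4/4 + 2*y^2 - 4*y + 3*sqrt(2)*sin(sqrt(2)*y)/2


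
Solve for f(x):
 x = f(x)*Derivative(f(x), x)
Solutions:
 f(x) = -sqrt(C1 + x^2)
 f(x) = sqrt(C1 + x^2)


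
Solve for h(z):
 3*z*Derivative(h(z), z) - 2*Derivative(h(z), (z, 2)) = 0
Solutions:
 h(z) = C1 + C2*erfi(sqrt(3)*z/2)


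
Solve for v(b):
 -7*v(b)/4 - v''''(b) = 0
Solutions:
 v(b) = (C1*sin(7^(1/4)*b/2) + C2*cos(7^(1/4)*b/2))*exp(-7^(1/4)*b/2) + (C3*sin(7^(1/4)*b/2) + C4*cos(7^(1/4)*b/2))*exp(7^(1/4)*b/2)


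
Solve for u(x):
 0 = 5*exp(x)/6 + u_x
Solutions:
 u(x) = C1 - 5*exp(x)/6


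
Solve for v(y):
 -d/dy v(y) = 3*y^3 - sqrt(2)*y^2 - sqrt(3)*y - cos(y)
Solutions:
 v(y) = C1 - 3*y^4/4 + sqrt(2)*y^3/3 + sqrt(3)*y^2/2 + sin(y)


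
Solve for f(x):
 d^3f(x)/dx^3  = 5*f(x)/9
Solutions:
 f(x) = C3*exp(15^(1/3)*x/3) + (C1*sin(3^(5/6)*5^(1/3)*x/6) + C2*cos(3^(5/6)*5^(1/3)*x/6))*exp(-15^(1/3)*x/6)


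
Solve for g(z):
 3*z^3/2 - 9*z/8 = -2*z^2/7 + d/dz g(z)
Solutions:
 g(z) = C1 + 3*z^4/8 + 2*z^3/21 - 9*z^2/16


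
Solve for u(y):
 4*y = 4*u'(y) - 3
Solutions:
 u(y) = C1 + y^2/2 + 3*y/4


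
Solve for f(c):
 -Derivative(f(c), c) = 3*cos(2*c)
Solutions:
 f(c) = C1 - 3*sin(2*c)/2


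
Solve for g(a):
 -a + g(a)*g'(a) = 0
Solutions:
 g(a) = -sqrt(C1 + a^2)
 g(a) = sqrt(C1 + a^2)


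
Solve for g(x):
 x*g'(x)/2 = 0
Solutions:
 g(x) = C1


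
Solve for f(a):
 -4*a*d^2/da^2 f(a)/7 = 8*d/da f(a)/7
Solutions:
 f(a) = C1 + C2/a


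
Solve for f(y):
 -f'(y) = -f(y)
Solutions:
 f(y) = C1*exp(y)


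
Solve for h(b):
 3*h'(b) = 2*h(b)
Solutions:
 h(b) = C1*exp(2*b/3)


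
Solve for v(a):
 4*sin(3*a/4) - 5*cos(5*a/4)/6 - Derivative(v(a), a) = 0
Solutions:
 v(a) = C1 - 2*sin(5*a/4)/3 - 16*cos(3*a/4)/3


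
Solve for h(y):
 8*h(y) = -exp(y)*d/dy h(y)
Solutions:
 h(y) = C1*exp(8*exp(-y))


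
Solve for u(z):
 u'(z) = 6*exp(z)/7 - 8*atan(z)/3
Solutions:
 u(z) = C1 - 8*z*atan(z)/3 + 6*exp(z)/7 + 4*log(z^2 + 1)/3


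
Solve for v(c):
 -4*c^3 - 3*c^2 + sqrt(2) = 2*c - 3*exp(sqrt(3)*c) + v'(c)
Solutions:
 v(c) = C1 - c^4 - c^3 - c^2 + sqrt(2)*c + sqrt(3)*exp(sqrt(3)*c)


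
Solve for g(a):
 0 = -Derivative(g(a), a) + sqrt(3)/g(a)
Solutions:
 g(a) = -sqrt(C1 + 2*sqrt(3)*a)
 g(a) = sqrt(C1 + 2*sqrt(3)*a)


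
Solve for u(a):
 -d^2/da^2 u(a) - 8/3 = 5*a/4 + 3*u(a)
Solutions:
 u(a) = C1*sin(sqrt(3)*a) + C2*cos(sqrt(3)*a) - 5*a/12 - 8/9


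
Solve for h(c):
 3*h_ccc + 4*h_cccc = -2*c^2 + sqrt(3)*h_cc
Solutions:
 h(c) = C1 + C2*c + C3*exp(c*(-3 + sqrt(9 + 16*sqrt(3)))/8) + C4*exp(-c*(3 + sqrt(9 + 16*sqrt(3)))/8) + sqrt(3)*c^4/18 + 2*c^3/3 + c^2*(8/3 + 2*sqrt(3))


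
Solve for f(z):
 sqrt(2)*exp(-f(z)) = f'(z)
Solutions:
 f(z) = log(C1 + sqrt(2)*z)


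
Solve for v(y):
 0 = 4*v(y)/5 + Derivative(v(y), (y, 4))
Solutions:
 v(y) = (C1*sin(5^(3/4)*y/5) + C2*cos(5^(3/4)*y/5))*exp(-5^(3/4)*y/5) + (C3*sin(5^(3/4)*y/5) + C4*cos(5^(3/4)*y/5))*exp(5^(3/4)*y/5)


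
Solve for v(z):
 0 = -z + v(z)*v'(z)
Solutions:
 v(z) = -sqrt(C1 + z^2)
 v(z) = sqrt(C1 + z^2)


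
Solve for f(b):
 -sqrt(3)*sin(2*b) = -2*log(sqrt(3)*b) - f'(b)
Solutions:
 f(b) = C1 - 2*b*log(b) - b*log(3) + 2*b - sqrt(3)*cos(2*b)/2


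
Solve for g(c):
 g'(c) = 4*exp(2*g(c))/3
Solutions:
 g(c) = log(-1/(C1 + 4*c))/2 - log(2) + log(6)/2
 g(c) = log(-sqrt(-1/(C1 + 4*c))) - log(2) + log(6)/2


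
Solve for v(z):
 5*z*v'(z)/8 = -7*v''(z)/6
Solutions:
 v(z) = C1 + C2*erf(sqrt(210)*z/28)


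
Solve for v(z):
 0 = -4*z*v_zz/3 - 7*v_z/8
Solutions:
 v(z) = C1 + C2*z^(11/32)


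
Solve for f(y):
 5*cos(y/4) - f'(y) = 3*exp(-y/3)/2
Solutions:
 f(y) = C1 + 20*sin(y/4) + 9*exp(-y/3)/2


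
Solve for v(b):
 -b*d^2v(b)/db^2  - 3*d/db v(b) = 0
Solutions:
 v(b) = C1 + C2/b^2


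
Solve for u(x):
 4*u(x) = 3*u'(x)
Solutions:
 u(x) = C1*exp(4*x/3)


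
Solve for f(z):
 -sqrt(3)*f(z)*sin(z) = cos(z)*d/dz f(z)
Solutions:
 f(z) = C1*cos(z)^(sqrt(3))


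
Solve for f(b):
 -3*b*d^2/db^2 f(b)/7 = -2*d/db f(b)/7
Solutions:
 f(b) = C1 + C2*b^(5/3)


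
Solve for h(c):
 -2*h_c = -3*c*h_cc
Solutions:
 h(c) = C1 + C2*c^(5/3)


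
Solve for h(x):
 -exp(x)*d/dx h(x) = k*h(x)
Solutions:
 h(x) = C1*exp(k*exp(-x))


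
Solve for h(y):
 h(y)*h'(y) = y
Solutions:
 h(y) = -sqrt(C1 + y^2)
 h(y) = sqrt(C1 + y^2)


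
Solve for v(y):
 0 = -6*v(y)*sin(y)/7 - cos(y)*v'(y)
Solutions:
 v(y) = C1*cos(y)^(6/7)


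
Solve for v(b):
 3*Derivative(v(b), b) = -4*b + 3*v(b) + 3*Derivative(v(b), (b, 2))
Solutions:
 v(b) = 4*b/3 + (C1*sin(sqrt(3)*b/2) + C2*cos(sqrt(3)*b/2))*exp(b/2) + 4/3


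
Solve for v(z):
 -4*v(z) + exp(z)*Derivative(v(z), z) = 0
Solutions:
 v(z) = C1*exp(-4*exp(-z))


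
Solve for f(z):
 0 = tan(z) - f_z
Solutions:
 f(z) = C1 - log(cos(z))


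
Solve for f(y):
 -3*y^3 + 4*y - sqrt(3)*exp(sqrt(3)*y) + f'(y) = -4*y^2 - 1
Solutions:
 f(y) = C1 + 3*y^4/4 - 4*y^3/3 - 2*y^2 - y + exp(sqrt(3)*y)


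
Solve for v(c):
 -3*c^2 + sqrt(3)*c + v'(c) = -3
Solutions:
 v(c) = C1 + c^3 - sqrt(3)*c^2/2 - 3*c


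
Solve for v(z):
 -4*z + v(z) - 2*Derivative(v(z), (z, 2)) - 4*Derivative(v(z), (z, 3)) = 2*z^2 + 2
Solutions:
 v(z) = C3*exp(z/2) + 2*z^2 + 4*z + (C1*sin(z/2) + C2*cos(z/2))*exp(-z/2) + 10


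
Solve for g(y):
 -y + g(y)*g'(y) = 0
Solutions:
 g(y) = -sqrt(C1 + y^2)
 g(y) = sqrt(C1 + y^2)


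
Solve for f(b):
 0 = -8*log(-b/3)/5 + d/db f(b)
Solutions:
 f(b) = C1 + 8*b*log(-b)/5 + 8*b*(-log(3) - 1)/5


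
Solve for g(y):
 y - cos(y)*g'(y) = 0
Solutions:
 g(y) = C1 + Integral(y/cos(y), y)


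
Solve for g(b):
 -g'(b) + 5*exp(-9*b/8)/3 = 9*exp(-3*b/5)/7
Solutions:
 g(b) = C1 + 15*exp(-3*b/5)/7 - 40*exp(-9*b/8)/27


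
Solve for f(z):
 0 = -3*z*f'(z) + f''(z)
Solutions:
 f(z) = C1 + C2*erfi(sqrt(6)*z/2)


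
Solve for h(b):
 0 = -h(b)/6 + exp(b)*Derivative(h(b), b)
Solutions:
 h(b) = C1*exp(-exp(-b)/6)


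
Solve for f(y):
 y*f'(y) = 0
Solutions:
 f(y) = C1


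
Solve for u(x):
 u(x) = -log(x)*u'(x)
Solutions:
 u(x) = C1*exp(-li(x))


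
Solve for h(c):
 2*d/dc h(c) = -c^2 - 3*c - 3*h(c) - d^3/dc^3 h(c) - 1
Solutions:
 h(c) = C3*exp(-c) - c^2/3 - 5*c/9 + (C1*sin(sqrt(11)*c/2) + C2*cos(sqrt(11)*c/2))*exp(c/2) + 1/27


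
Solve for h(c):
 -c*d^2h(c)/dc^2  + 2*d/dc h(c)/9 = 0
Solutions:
 h(c) = C1 + C2*c^(11/9)


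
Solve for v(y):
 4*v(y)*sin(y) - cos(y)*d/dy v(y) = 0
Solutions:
 v(y) = C1/cos(y)^4


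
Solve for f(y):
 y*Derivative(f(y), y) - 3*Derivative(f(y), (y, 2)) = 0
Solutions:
 f(y) = C1 + C2*erfi(sqrt(6)*y/6)


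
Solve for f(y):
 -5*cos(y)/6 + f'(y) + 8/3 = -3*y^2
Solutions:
 f(y) = C1 - y^3 - 8*y/3 + 5*sin(y)/6


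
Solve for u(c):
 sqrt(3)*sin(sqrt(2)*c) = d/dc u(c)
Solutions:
 u(c) = C1 - sqrt(6)*cos(sqrt(2)*c)/2


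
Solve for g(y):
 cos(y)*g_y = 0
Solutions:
 g(y) = C1


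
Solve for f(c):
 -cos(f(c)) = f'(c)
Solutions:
 f(c) = pi - asin((C1 + exp(2*c))/(C1 - exp(2*c)))
 f(c) = asin((C1 + exp(2*c))/(C1 - exp(2*c)))


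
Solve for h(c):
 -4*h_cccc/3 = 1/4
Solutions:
 h(c) = C1 + C2*c + C3*c^2 + C4*c^3 - c^4/128


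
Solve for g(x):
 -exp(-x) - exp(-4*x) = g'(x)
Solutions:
 g(x) = C1 + exp(-x) + exp(-4*x)/4


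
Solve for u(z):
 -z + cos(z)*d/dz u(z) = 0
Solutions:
 u(z) = C1 + Integral(z/cos(z), z)


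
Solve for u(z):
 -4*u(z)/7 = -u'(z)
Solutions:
 u(z) = C1*exp(4*z/7)


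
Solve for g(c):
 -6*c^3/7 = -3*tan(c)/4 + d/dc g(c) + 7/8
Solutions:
 g(c) = C1 - 3*c^4/14 - 7*c/8 - 3*log(cos(c))/4


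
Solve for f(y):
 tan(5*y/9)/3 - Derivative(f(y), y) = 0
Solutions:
 f(y) = C1 - 3*log(cos(5*y/9))/5


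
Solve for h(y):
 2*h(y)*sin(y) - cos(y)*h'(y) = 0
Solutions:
 h(y) = C1/cos(y)^2


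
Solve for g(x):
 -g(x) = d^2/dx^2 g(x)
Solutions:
 g(x) = C1*sin(x) + C2*cos(x)


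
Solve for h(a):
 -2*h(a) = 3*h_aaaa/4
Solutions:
 h(a) = (C1*sin(2^(1/4)*3^(3/4)*a/3) + C2*cos(2^(1/4)*3^(3/4)*a/3))*exp(-2^(1/4)*3^(3/4)*a/3) + (C3*sin(2^(1/4)*3^(3/4)*a/3) + C4*cos(2^(1/4)*3^(3/4)*a/3))*exp(2^(1/4)*3^(3/4)*a/3)


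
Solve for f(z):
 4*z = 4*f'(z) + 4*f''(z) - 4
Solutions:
 f(z) = C1 + C2*exp(-z) + z^2/2


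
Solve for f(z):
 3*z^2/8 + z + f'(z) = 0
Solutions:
 f(z) = C1 - z^3/8 - z^2/2


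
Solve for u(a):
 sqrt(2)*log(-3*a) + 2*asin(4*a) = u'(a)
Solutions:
 u(a) = C1 + sqrt(2)*a*(log(-a) - 1) + 2*a*asin(4*a) + sqrt(2)*a*log(3) + sqrt(1 - 16*a^2)/2


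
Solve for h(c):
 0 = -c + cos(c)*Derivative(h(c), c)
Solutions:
 h(c) = C1 + Integral(c/cos(c), c)


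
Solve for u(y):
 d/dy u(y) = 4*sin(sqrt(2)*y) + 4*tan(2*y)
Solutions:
 u(y) = C1 - 2*log(cos(2*y)) - 2*sqrt(2)*cos(sqrt(2)*y)


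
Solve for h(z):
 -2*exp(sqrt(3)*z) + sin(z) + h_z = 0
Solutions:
 h(z) = C1 + 2*sqrt(3)*exp(sqrt(3)*z)/3 + cos(z)


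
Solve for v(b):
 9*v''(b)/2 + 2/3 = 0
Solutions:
 v(b) = C1 + C2*b - 2*b^2/27


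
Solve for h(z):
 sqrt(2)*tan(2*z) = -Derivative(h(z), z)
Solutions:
 h(z) = C1 + sqrt(2)*log(cos(2*z))/2


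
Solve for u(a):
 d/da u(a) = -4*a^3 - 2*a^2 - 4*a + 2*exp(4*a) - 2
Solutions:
 u(a) = C1 - a^4 - 2*a^3/3 - 2*a^2 - 2*a + exp(4*a)/2


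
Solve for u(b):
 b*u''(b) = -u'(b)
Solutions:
 u(b) = C1 + C2*log(b)


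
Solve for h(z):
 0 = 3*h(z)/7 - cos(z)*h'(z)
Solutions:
 h(z) = C1*(sin(z) + 1)^(3/14)/(sin(z) - 1)^(3/14)


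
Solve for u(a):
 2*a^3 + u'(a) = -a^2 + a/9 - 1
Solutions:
 u(a) = C1 - a^4/2 - a^3/3 + a^2/18 - a


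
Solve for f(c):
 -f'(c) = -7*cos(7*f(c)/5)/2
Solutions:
 -7*c/2 - 5*log(sin(7*f(c)/5) - 1)/14 + 5*log(sin(7*f(c)/5) + 1)/14 = C1


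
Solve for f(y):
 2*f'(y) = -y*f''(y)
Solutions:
 f(y) = C1 + C2/y


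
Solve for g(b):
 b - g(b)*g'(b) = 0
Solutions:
 g(b) = -sqrt(C1 + b^2)
 g(b) = sqrt(C1 + b^2)


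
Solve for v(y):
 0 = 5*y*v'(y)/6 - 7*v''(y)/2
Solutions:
 v(y) = C1 + C2*erfi(sqrt(210)*y/42)


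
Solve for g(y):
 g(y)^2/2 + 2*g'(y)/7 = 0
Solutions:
 g(y) = 4/(C1 + 7*y)


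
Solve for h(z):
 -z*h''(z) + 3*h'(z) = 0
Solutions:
 h(z) = C1 + C2*z^4


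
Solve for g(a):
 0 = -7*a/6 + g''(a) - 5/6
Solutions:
 g(a) = C1 + C2*a + 7*a^3/36 + 5*a^2/12


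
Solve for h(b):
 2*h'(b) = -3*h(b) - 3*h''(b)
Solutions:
 h(b) = (C1*sin(2*sqrt(2)*b/3) + C2*cos(2*sqrt(2)*b/3))*exp(-b/3)


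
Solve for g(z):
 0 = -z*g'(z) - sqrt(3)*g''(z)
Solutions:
 g(z) = C1 + C2*erf(sqrt(2)*3^(3/4)*z/6)


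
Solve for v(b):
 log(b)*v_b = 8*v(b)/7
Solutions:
 v(b) = C1*exp(8*li(b)/7)


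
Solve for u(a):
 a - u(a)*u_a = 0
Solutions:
 u(a) = -sqrt(C1 + a^2)
 u(a) = sqrt(C1 + a^2)


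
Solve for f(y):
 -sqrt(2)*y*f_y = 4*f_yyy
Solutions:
 f(y) = C1 + Integral(C2*airyai(-sqrt(2)*y/2) + C3*airybi(-sqrt(2)*y/2), y)


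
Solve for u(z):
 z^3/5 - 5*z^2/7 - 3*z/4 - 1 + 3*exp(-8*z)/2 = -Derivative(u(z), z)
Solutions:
 u(z) = C1 - z^4/20 + 5*z^3/21 + 3*z^2/8 + z + 3*exp(-8*z)/16


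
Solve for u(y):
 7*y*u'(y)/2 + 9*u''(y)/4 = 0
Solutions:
 u(y) = C1 + C2*erf(sqrt(7)*y/3)


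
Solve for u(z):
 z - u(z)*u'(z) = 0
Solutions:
 u(z) = -sqrt(C1 + z^2)
 u(z) = sqrt(C1 + z^2)


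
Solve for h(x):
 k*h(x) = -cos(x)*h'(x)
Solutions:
 h(x) = C1*exp(k*(log(sin(x) - 1) - log(sin(x) + 1))/2)


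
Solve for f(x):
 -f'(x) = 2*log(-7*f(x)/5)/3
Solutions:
 3*Integral(1/(log(-_y) - log(5) + log(7)), (_y, f(x)))/2 = C1 - x


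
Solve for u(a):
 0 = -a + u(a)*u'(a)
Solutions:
 u(a) = -sqrt(C1 + a^2)
 u(a) = sqrt(C1 + a^2)


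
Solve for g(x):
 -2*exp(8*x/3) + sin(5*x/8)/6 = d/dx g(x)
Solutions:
 g(x) = C1 - 3*exp(8*x/3)/4 - 4*cos(5*x/8)/15


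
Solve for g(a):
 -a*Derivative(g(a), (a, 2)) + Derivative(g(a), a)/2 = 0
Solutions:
 g(a) = C1 + C2*a^(3/2)


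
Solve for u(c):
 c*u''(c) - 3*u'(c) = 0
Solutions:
 u(c) = C1 + C2*c^4


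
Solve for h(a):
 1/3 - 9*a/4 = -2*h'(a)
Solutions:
 h(a) = C1 + 9*a^2/16 - a/6


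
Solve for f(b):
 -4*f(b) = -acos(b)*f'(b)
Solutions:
 f(b) = C1*exp(4*Integral(1/acos(b), b))


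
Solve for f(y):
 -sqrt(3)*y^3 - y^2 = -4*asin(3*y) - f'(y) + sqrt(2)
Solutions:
 f(y) = C1 + sqrt(3)*y^4/4 + y^3/3 - 4*y*asin(3*y) + sqrt(2)*y - 4*sqrt(1 - 9*y^2)/3


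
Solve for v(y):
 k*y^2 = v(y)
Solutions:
 v(y) = k*y^2


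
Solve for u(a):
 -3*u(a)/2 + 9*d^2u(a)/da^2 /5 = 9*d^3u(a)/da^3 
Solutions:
 u(a) = C1*exp(a*(2*2^(2/3)/(15*sqrt(5585) + 1121)^(1/3) + 4 + 2^(1/3)*(15*sqrt(5585) + 1121)^(1/3))/60)*sin(2^(1/3)*sqrt(3)*a*(-(15*sqrt(5585) + 1121)^(1/3) + 2*2^(1/3)/(15*sqrt(5585) + 1121)^(1/3))/60) + C2*exp(a*(2*2^(2/3)/(15*sqrt(5585) + 1121)^(1/3) + 4 + 2^(1/3)*(15*sqrt(5585) + 1121)^(1/3))/60)*cos(2^(1/3)*sqrt(3)*a*(-(15*sqrt(5585) + 1121)^(1/3) + 2*2^(1/3)/(15*sqrt(5585) + 1121)^(1/3))/60) + C3*exp(a*(-2^(1/3)*(15*sqrt(5585) + 1121)^(1/3) - 2*2^(2/3)/(15*sqrt(5585) + 1121)^(1/3) + 2)/30)
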